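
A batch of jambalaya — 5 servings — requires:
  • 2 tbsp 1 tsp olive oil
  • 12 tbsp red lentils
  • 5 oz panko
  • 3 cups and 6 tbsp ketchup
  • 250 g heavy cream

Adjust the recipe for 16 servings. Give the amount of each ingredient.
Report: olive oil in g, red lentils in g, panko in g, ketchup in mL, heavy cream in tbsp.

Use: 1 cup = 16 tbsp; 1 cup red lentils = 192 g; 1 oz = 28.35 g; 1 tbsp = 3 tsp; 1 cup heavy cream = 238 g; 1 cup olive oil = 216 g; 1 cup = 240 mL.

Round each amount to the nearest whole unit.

olive oil: 101 g; red lentils: 461 g; panko: 454 g; ketchup: 2592 mL; heavy cream: 54 tbsp

Scaling factor: 16/5 = 3.2.
olive oil: (2 tbsp + 1 tsp = 7/3 tbsp) × 16/5 ÷ 16 tbsp/cup × 216 g/cup ≈ 101 g
red lentils: 12 tbsp × 16/5 ÷ 16 tbsp/cup × 192 g/cup ≈ 461 g
panko: 5 oz × 16/5 × 28.35 g/oz ≈ 454 g
ketchup: (3 cup + 6 tbsp = 3.375 cup) × 16/5 × 240 mL/cup = 2592 mL
heavy cream: 250 g × 16/5 ÷ 238 g/cup × 16 tbsp/cup ≈ 54 tbsp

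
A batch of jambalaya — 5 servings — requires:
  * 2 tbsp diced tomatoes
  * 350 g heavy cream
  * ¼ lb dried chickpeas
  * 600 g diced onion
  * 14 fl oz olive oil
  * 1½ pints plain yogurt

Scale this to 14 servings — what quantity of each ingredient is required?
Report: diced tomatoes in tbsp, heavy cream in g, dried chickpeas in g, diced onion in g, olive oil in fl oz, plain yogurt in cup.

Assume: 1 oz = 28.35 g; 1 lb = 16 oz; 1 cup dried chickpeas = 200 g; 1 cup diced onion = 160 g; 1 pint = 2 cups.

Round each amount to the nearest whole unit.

Scaling factor: 14/5 = 2.8.
diced tomatoes: 2 tbsp × 14/5 ≈ 6 tbsp
heavy cream: 350 g × 14/5 = 980 g
dried chickpeas: 0.25 lb × 14/5 × 16 oz/lb × 28.35 g/oz ≈ 318 g
diced onion: 600 g × 14/5 = 1680 g
olive oil: 14 fl oz × 14/5 ≈ 39 fl oz
plain yogurt: 1.5 pint × 14/5 × 2 cup/pint ≈ 8 cup

diced tomatoes: 6 tbsp; heavy cream: 980 g; dried chickpeas: 318 g; diced onion: 1680 g; olive oil: 39 fl oz; plain yogurt: 8 cup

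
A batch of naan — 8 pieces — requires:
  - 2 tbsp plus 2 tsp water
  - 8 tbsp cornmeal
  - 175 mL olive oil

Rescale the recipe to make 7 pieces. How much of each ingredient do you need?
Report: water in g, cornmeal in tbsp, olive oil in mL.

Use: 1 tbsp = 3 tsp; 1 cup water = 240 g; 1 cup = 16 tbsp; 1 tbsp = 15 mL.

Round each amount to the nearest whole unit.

water: 35 g; cornmeal: 7 tbsp; olive oil: 153 mL

Scaling factor: 7/8 = 0.875.
water: (2 tbsp + 2 tsp = 8/3 tbsp) × 7/8 ÷ 16 tbsp/cup × 240 g/cup = 35 g
cornmeal: 8 tbsp × 7/8 = 7 tbsp
olive oil: 175 mL × 7/8 ≈ 153 mL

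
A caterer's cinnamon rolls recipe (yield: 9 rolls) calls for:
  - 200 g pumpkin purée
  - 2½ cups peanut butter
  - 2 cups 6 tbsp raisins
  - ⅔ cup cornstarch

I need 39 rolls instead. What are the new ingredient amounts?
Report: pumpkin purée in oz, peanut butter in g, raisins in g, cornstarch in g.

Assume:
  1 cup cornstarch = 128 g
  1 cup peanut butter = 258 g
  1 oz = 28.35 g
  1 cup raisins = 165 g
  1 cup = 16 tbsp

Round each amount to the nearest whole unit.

Scaling factor: 39/9 = 13/3.
pumpkin purée: 200 g × 13/3 ÷ 28.35 g/oz ≈ 31 oz
peanut butter: 2.5 cup × 13/3 × 258 g/cup = 2795 g
raisins: (2 cup + 6 tbsp = 2.375 cup) × 13/3 × 165 g/cup ≈ 1698 g
cornstarch: 2/3 cup × 13/3 × 128 g/cup ≈ 370 g

pumpkin purée: 31 oz; peanut butter: 2795 g; raisins: 1698 g; cornstarch: 370 g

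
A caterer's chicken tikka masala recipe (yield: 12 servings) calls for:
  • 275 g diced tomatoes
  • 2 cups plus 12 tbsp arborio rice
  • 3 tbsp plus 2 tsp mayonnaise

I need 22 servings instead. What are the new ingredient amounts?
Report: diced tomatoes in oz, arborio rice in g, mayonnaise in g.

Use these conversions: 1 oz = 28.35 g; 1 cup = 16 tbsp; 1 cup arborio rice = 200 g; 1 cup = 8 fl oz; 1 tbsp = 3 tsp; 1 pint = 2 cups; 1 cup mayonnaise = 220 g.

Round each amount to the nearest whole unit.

Scaling factor: 22/12 = 11/6.
diced tomatoes: 275 g × 11/6 ÷ 28.35 g/oz ≈ 18 oz
arborio rice: (2 cup + 12 tbsp = 2.75 cup) × 11/6 × 200 g/cup ≈ 1008 g
mayonnaise: (3 tbsp + 2 tsp = 11/3 tbsp) × 11/6 ÷ 16 tbsp/cup × 220 g/cup ≈ 92 g

diced tomatoes: 18 oz; arborio rice: 1008 g; mayonnaise: 92 g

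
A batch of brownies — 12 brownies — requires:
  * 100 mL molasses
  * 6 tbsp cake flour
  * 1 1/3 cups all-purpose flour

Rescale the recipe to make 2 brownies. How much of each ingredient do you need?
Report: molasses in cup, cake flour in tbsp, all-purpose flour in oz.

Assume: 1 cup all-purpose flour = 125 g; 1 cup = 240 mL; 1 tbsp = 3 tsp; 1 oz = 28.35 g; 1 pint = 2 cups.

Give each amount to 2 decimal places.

molasses: 0.07 cup; cake flour: 1.00 tbsp; all-purpose flour: 0.98 oz

Scaling factor: 2/12 = 1/6.
molasses: 100 mL × 1/6 ÷ 240 mL/cup ≈ 0.07 cup
cake flour: 6 tbsp × 1/6 = 1.00 tbsp
all-purpose flour: 4/3 cup × 1/6 × 125 g/cup ÷ 28.35 g/oz ≈ 0.98 oz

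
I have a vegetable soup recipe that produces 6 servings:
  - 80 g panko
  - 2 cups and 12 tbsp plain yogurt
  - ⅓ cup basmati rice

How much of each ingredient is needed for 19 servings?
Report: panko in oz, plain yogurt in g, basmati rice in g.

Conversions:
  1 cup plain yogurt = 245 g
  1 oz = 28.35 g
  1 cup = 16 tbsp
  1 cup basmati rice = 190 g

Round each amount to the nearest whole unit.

Scaling factor: 19/6.
panko: 80 g × 19/6 ÷ 28.35 g/oz ≈ 9 oz
plain yogurt: (2 cup + 12 tbsp = 2.75 cup) × 19/6 × 245 g/cup ≈ 2134 g
basmati rice: 1/3 cup × 19/6 × 190 g/cup ≈ 201 g

panko: 9 oz; plain yogurt: 2134 g; basmati rice: 201 g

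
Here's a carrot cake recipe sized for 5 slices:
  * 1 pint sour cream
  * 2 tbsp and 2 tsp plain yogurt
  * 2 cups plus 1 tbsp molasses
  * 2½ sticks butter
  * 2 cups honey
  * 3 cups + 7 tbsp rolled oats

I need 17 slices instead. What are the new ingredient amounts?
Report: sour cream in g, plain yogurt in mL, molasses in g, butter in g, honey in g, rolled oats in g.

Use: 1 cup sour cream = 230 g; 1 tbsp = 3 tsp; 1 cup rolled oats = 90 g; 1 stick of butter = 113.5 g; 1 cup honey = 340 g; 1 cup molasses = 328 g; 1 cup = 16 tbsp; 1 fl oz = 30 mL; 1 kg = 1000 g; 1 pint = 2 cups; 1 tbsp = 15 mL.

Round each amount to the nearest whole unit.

Scaling factor: 17/5 = 3.4.
sour cream: 1 pint × 17/5 × 2 cup/pint × 230 g/cup = 1564 g
plain yogurt: (2 tbsp + 2 tsp = 8/3 tbsp) × 17/5 × 15 mL/tbsp = 136 mL
molasses: (2 cup + 1 tbsp = 2.0625 cup) × 17/5 × 328 g/cup ≈ 2300 g
butter: 2.5 stick × 17/5 × 113.5 g/stick ≈ 965 g
honey: 2 cup × 17/5 × 340 g/cup = 2312 g
rolled oats: (3 cup + 7 tbsp = 3.4375 cup) × 17/5 × 90 g/cup ≈ 1052 g

sour cream: 1564 g; plain yogurt: 136 mL; molasses: 2300 g; butter: 965 g; honey: 2312 g; rolled oats: 1052 g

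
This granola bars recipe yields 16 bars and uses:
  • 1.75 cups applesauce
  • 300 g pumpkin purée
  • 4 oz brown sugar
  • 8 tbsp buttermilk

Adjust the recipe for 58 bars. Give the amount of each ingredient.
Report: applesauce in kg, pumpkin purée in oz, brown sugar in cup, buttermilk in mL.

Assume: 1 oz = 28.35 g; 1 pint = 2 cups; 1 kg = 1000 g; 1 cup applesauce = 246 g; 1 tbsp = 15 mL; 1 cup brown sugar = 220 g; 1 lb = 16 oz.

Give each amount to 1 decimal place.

applesauce: 1.6 kg; pumpkin purée: 38.4 oz; brown sugar: 1.9 cup; buttermilk: 435.0 mL

Scaling factor: 58/16 = 29/8 = 3.625.
applesauce: 1.75 cup × 29/8 × 246 g/cup ÷ 1000 g/kg ≈ 1.6 kg
pumpkin purée: 300 g × 29/8 ÷ 28.35 g/oz ≈ 38.4 oz
brown sugar: 4 oz × 29/8 × 28.35 g/oz ÷ 220 g/cup ≈ 1.9 cup
buttermilk: 8 tbsp × 29/8 × 15 mL/tbsp = 435.0 mL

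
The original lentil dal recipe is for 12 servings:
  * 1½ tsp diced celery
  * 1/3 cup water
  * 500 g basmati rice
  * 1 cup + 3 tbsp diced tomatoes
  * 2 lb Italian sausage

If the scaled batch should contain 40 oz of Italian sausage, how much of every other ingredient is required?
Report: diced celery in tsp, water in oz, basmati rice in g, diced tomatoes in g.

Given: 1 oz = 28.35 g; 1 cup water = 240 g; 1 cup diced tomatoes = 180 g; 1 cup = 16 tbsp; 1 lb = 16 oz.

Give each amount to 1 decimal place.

diced celery: 1.9 tsp; water: 3.5 oz; basmati rice: 625.0 g; diced tomatoes: 267.2 g

The original recipe has 32 oz of Italian sausage, so the scaling factor is 40 ÷ 32 = 5/4 = 1.25.
diced celery: 1.5 tsp × 5/4 ≈ 1.9 tsp
water: 1/3 cup × 5/4 × 240 g/cup ÷ 28.35 g/oz ≈ 3.5 oz
basmati rice: 500 g × 5/4 = 625.0 g
diced tomatoes: (1 cup + 3 tbsp = 1.1875 cup) × 5/4 × 180 g/cup ≈ 267.2 g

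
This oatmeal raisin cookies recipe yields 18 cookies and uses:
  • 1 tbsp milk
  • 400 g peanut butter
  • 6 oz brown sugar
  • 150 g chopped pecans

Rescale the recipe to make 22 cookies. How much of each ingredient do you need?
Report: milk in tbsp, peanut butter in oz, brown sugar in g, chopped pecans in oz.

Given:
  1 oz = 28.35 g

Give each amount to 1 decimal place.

Scaling factor: 22/18 = 11/9.
milk: 1 tbsp × 11/9 ≈ 1.2 tbsp
peanut butter: 400 g × 11/9 ÷ 28.35 g/oz ≈ 17.2 oz
brown sugar: 6 oz × 11/9 × 28.35 g/oz = 207.9 g
chopped pecans: 150 g × 11/9 ÷ 28.35 g/oz ≈ 6.5 oz

milk: 1.2 tbsp; peanut butter: 17.2 oz; brown sugar: 207.9 g; chopped pecans: 6.5 oz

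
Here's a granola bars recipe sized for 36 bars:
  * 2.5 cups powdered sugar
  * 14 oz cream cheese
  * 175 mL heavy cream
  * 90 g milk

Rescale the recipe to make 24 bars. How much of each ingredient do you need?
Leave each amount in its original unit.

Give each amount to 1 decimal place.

Scaling factor: 24/36 = 2/3.
powdered sugar: 2.5 cup × 2/3 ≈ 1.7 cup
cream cheese: 14 oz × 2/3 ≈ 9.3 oz
heavy cream: 175 mL × 2/3 ≈ 116.7 mL
milk: 90 g × 2/3 = 60.0 g

powdered sugar: 1.7 cup; cream cheese: 9.3 oz; heavy cream: 116.7 mL; milk: 60.0 g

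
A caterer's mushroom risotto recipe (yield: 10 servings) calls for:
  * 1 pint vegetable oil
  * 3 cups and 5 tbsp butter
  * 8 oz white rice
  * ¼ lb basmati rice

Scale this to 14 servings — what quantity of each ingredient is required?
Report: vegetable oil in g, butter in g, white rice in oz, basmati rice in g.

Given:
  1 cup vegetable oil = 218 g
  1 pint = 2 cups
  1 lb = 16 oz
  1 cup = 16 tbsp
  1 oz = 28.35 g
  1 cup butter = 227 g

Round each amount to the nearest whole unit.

vegetable oil: 610 g; butter: 1053 g; white rice: 11 oz; basmati rice: 159 g

Scaling factor: 14/10 = 7/5 = 1.4.
vegetable oil: 1 pint × 7/5 × 2 cup/pint × 218 g/cup ≈ 610 g
butter: (3 cup + 5 tbsp = 3.3125 cup) × 7/5 × 227 g/cup ≈ 1053 g
white rice: 8 oz × 7/5 ≈ 11 oz
basmati rice: 0.25 lb × 7/5 × 16 oz/lb × 28.35 g/oz ≈ 159 g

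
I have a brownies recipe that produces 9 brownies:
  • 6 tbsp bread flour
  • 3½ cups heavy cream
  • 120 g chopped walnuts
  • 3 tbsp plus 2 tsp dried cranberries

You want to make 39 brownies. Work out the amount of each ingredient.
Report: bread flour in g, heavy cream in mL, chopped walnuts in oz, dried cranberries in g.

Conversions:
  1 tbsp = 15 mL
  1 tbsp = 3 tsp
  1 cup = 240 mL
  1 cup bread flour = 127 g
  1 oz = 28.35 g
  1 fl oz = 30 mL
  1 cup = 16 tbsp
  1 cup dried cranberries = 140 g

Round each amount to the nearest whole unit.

Scaling factor: 39/9 = 13/3.
bread flour: 6 tbsp × 13/3 ÷ 16 tbsp/cup × 127 g/cup ≈ 206 g
heavy cream: 3.5 cup × 13/3 × 240 mL/cup = 3640 mL
chopped walnuts: 120 g × 13/3 ÷ 28.35 g/oz ≈ 18 oz
dried cranberries: (3 tbsp + 2 tsp = 11/3 tbsp) × 13/3 ÷ 16 tbsp/cup × 140 g/cup ≈ 139 g

bread flour: 206 g; heavy cream: 3640 mL; chopped walnuts: 18 oz; dried cranberries: 139 g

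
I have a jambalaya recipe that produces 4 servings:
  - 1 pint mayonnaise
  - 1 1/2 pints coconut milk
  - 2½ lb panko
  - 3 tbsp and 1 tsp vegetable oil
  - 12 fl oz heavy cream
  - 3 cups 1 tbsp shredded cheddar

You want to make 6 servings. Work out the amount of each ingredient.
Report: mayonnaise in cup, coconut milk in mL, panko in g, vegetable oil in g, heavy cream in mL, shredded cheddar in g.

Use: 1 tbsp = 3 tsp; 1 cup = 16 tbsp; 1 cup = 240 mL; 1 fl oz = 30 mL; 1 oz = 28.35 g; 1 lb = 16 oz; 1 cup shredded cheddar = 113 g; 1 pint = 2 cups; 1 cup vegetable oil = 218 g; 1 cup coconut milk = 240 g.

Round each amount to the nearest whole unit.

Scaling factor: 6/4 = 3/2 = 1.5.
mayonnaise: 1 pint × 3/2 × 2 cup/pint = 3 cup
coconut milk: 1.5 pint × 3/2 × 2 cup/pint × 240 mL/cup = 1080 mL
panko: 2.5 lb × 3/2 × 16 oz/lb × 28.35 g/oz = 1701 g
vegetable oil: (3 tbsp + 1 tsp = 10/3 tbsp) × 3/2 ÷ 16 tbsp/cup × 218 g/cup ≈ 68 g
heavy cream: 12 fl oz × 3/2 × 30 mL/fl oz = 540 mL
shredded cheddar: (3 cup + 1 tbsp = 3.0625 cup) × 3/2 × 113 g/cup ≈ 519 g

mayonnaise: 3 cup; coconut milk: 1080 mL; panko: 1701 g; vegetable oil: 68 g; heavy cream: 540 mL; shredded cheddar: 519 g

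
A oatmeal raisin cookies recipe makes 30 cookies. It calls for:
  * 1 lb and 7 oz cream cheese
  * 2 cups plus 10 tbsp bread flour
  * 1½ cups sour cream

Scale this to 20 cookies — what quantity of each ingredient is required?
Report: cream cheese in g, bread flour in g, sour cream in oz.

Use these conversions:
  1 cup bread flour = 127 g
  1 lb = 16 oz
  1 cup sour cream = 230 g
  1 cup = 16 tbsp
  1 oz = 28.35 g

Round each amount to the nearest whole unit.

Scaling factor: 20/30 = 2/3.
cream cheese: (1 lb + 7 oz = 1.4375 lb) × 2/3 × 16 oz/lb × 28.35 g/oz ≈ 435 g
bread flour: (2 cup + 10 tbsp = 2.625 cup) × 2/3 × 127 g/cup ≈ 222 g
sour cream: 1.5 cup × 2/3 × 230 g/cup ÷ 28.35 g/oz ≈ 8 oz

cream cheese: 435 g; bread flour: 222 g; sour cream: 8 oz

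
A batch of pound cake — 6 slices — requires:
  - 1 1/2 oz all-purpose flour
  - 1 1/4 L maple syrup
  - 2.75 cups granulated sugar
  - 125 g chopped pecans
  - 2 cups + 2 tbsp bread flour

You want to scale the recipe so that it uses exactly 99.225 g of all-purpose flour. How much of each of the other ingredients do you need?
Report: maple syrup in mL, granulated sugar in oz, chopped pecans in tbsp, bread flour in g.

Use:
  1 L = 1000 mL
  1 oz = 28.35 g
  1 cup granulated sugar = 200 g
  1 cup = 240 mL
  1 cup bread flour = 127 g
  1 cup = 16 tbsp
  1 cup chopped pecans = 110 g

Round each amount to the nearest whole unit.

The original recipe has 42.525 g of all-purpose flour, so the scaling factor is 99.225 ÷ 42.525 = 7/3.
maple syrup: 1.25 L × 7/3 × 1000 mL/L ≈ 2917 mL
granulated sugar: 2.75 cup × 7/3 × 200 g/cup ÷ 28.35 g/oz ≈ 45 oz
chopped pecans: 125 g × 7/3 ÷ 110 g/cup × 16 tbsp/cup ≈ 42 tbsp
bread flour: (2 cup + 2 tbsp = 2.125 cup) × 7/3 × 127 g/cup ≈ 630 g

maple syrup: 2917 mL; granulated sugar: 45 oz; chopped pecans: 42 tbsp; bread flour: 630 g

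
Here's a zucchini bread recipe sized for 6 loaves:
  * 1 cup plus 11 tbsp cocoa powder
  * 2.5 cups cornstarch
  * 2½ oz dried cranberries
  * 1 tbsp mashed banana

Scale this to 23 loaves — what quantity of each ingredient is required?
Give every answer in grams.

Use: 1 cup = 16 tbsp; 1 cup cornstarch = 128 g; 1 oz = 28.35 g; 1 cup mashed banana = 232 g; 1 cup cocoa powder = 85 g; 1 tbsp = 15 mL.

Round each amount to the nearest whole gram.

cocoa powder: 550 g; cornstarch: 1227 g; dried cranberries: 272 g; mashed banana: 56 g

Scaling factor: 23/6.
cocoa powder: (1 cup + 11 tbsp = 1.6875 cup) × 23/6 × 85 g/cup ≈ 550 g
cornstarch: 2.5 cup × 23/6 × 128 g/cup ≈ 1227 g
dried cranberries: 2.5 oz × 23/6 × 28.35 g/oz ≈ 272 g
mashed banana: 1 tbsp × 23/6 ÷ 16 tbsp/cup × 232 g/cup ≈ 56 g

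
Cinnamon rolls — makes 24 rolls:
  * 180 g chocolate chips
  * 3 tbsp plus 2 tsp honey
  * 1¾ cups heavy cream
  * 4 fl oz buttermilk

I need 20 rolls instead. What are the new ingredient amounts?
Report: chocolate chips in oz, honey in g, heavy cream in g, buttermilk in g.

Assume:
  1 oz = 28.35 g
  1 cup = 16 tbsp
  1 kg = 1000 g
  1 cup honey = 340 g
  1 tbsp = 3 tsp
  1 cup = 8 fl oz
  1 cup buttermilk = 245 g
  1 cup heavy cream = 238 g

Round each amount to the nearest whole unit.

Scaling factor: 20/24 = 5/6.
chocolate chips: 180 g × 5/6 ÷ 28.35 g/oz ≈ 5 oz
honey: (3 tbsp + 2 tsp = 11/3 tbsp) × 5/6 ÷ 16 tbsp/cup × 340 g/cup ≈ 65 g
heavy cream: 1.75 cup × 5/6 × 238 g/cup ≈ 347 g
buttermilk: 4 fl oz × 5/6 ÷ 8 fl oz/cup × 245 g/cup ≈ 102 g

chocolate chips: 5 oz; honey: 65 g; heavy cream: 347 g; buttermilk: 102 g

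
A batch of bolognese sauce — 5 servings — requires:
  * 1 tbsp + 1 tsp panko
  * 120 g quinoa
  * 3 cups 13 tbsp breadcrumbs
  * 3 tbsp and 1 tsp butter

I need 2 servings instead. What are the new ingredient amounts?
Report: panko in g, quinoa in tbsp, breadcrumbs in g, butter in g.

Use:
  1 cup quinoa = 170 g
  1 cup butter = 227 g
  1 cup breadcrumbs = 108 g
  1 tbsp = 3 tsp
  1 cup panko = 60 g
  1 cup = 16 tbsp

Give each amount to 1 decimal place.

Scaling factor: 2/5 = 0.4.
panko: (1 tbsp + 1 tsp = 4/3 tbsp) × 2/5 ÷ 16 tbsp/cup × 60 g/cup = 2.0 g
quinoa: 120 g × 2/5 ÷ 170 g/cup × 16 tbsp/cup ≈ 4.5 tbsp
breadcrumbs: (3 cup + 13 tbsp = 3.8125 cup) × 2/5 × 108 g/cup = 164.7 g
butter: (3 tbsp + 1 tsp = 10/3 tbsp) × 2/5 ÷ 16 tbsp/cup × 227 g/cup ≈ 18.9 g

panko: 2.0 g; quinoa: 4.5 tbsp; breadcrumbs: 164.7 g; butter: 18.9 g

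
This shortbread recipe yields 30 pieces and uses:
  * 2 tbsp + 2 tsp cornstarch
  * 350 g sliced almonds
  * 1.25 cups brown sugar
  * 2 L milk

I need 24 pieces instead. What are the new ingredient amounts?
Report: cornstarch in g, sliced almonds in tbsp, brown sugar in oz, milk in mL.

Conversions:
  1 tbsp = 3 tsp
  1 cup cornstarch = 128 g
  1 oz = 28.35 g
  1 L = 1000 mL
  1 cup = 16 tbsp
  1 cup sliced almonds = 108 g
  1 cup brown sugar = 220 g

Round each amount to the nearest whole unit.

cornstarch: 17 g; sliced almonds: 41 tbsp; brown sugar: 8 oz; milk: 1600 mL

Scaling factor: 24/30 = 4/5 = 0.8.
cornstarch: (2 tbsp + 2 tsp = 8/3 tbsp) × 4/5 ÷ 16 tbsp/cup × 128 g/cup ≈ 17 g
sliced almonds: 350 g × 4/5 ÷ 108 g/cup × 16 tbsp/cup ≈ 41 tbsp
brown sugar: 1.25 cup × 4/5 × 220 g/cup ÷ 28.35 g/oz ≈ 8 oz
milk: 2 L × 4/5 × 1000 mL/L = 1600 mL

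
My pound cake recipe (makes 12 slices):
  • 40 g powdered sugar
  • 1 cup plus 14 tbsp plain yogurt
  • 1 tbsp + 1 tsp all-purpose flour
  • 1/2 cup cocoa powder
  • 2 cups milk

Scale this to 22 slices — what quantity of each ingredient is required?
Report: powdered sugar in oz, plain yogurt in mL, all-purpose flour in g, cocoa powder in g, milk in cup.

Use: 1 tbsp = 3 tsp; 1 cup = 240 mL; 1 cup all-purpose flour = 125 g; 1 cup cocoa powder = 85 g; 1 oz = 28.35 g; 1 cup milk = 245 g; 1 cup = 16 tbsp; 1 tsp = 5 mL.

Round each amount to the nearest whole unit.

Scaling factor: 22/12 = 11/6.
powdered sugar: 40 g × 11/6 ÷ 28.35 g/oz ≈ 3 oz
plain yogurt: (1 cup + 14 tbsp = 1.875 cup) × 11/6 × 240 mL/cup = 825 mL
all-purpose flour: (1 tbsp + 1 tsp = 4/3 tbsp) × 11/6 ÷ 16 tbsp/cup × 125 g/cup ≈ 19 g
cocoa powder: 0.5 cup × 11/6 × 85 g/cup ≈ 78 g
milk: 2 cup × 11/6 ≈ 4 cup

powdered sugar: 3 oz; plain yogurt: 825 mL; all-purpose flour: 19 g; cocoa powder: 78 g; milk: 4 cup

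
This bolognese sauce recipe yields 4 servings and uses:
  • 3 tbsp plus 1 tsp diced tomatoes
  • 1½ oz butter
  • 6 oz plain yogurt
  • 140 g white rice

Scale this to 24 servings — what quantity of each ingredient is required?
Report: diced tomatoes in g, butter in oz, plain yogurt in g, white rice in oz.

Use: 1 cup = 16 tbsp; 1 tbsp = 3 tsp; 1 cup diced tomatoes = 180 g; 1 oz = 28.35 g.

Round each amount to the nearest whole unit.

diced tomatoes: 225 g; butter: 9 oz; plain yogurt: 1021 g; white rice: 30 oz

Scaling factor: 24/4 = 6.
diced tomatoes: (3 tbsp + 1 tsp = 10/3 tbsp) × 6 ÷ 16 tbsp/cup × 180 g/cup = 225 g
butter: 1.5 oz × 6 = 9 oz
plain yogurt: 6 oz × 6 × 28.35 g/oz ≈ 1021 g
white rice: 140 g × 6 ÷ 28.35 g/oz ≈ 30 oz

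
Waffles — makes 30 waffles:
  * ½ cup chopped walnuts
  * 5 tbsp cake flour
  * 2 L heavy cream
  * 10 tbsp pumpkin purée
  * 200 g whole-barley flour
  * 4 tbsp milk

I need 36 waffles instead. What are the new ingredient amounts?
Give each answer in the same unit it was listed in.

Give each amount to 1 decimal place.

chopped walnuts: 0.6 cup; cake flour: 6.0 tbsp; heavy cream: 2.4 L; pumpkin purée: 12.0 tbsp; whole-barley flour: 240.0 g; milk: 4.8 tbsp

Scaling factor: 36/30 = 6/5 = 1.2.
chopped walnuts: 0.5 cup × 6/5 = 0.6 cup
cake flour: 5 tbsp × 6/5 = 6.0 tbsp
heavy cream: 2 L × 6/5 = 2.4 L
pumpkin purée: 10 tbsp × 6/5 = 12.0 tbsp
whole-barley flour: 200 g × 6/5 = 240.0 g
milk: 4 tbsp × 6/5 = 4.8 tbsp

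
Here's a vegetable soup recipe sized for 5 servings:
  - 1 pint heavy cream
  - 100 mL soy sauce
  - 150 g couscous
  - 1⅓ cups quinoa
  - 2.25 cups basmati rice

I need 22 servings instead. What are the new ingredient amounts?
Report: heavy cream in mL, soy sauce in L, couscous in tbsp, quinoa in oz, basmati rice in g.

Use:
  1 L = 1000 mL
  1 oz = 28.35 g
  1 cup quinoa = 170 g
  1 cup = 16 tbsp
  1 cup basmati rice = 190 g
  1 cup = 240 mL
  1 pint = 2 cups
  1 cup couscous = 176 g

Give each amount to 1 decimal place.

heavy cream: 2112.0 mL; soy sauce: 0.4 L; couscous: 60.0 tbsp; quinoa: 35.2 oz; basmati rice: 1881.0 g

Scaling factor: 22/5 = 4.4.
heavy cream: 1 pint × 22/5 × 2 cup/pint × 240 mL/cup = 2112.0 mL
soy sauce: 100 mL × 22/5 ÷ 1000 mL/L ≈ 0.4 L
couscous: 150 g × 22/5 ÷ 176 g/cup × 16 tbsp/cup = 60.0 tbsp
quinoa: 4/3 cup × 22/5 × 170 g/cup ÷ 28.35 g/oz ≈ 35.2 oz
basmati rice: 2.25 cup × 22/5 × 190 g/cup = 1881.0 g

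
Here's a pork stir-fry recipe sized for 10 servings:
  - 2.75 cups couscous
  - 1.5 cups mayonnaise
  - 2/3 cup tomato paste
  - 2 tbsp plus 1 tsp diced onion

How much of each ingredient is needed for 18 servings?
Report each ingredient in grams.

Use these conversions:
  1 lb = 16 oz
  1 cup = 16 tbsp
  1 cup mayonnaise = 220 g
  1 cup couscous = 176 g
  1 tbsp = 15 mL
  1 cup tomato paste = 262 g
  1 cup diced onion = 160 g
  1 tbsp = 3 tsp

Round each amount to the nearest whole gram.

Scaling factor: 18/10 = 9/5 = 1.8.
couscous: 2.75 cup × 9/5 × 176 g/cup ≈ 871 g
mayonnaise: 1.5 cup × 9/5 × 220 g/cup = 594 g
tomato paste: 2/3 cup × 9/5 × 262 g/cup ≈ 314 g
diced onion: (2 tbsp + 1 tsp = 7/3 tbsp) × 9/5 ÷ 16 tbsp/cup × 160 g/cup = 42 g

couscous: 871 g; mayonnaise: 594 g; tomato paste: 314 g; diced onion: 42 g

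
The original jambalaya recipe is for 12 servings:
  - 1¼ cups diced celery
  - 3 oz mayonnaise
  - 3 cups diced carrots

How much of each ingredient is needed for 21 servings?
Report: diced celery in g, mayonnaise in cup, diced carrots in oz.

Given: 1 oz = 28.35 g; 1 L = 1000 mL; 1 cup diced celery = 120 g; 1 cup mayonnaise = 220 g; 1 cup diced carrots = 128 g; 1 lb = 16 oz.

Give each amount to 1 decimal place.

Scaling factor: 21/12 = 7/4 = 1.75.
diced celery: 1.25 cup × 7/4 × 120 g/cup = 262.5 g
mayonnaise: 3 oz × 7/4 × 28.35 g/oz ÷ 220 g/cup ≈ 0.7 cup
diced carrots: 3 cup × 7/4 × 128 g/cup ÷ 28.35 g/oz ≈ 23.7 oz

diced celery: 262.5 g; mayonnaise: 0.7 cup; diced carrots: 23.7 oz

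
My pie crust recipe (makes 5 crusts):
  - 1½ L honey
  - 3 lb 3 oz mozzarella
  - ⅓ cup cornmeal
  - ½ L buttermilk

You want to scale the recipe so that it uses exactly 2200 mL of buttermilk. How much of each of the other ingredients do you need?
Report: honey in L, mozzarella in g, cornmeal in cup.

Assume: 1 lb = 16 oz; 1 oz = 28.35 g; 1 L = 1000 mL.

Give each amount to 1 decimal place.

honey: 6.6 L; mozzarella: 6361.7 g; cornmeal: 1.5 cup

The original recipe has 500 mL of buttermilk, so the scaling factor is 2200 ÷ 500 = 22/5 = 4.4.
honey: 1.5 L × 22/5 = 6.6 L
mozzarella: (3 lb + 3 oz = 3.1875 lb) × 22/5 × 16 oz/lb × 28.35 g/oz ≈ 6361.7 g
cornmeal: 1/3 cup × 22/5 ≈ 1.5 cup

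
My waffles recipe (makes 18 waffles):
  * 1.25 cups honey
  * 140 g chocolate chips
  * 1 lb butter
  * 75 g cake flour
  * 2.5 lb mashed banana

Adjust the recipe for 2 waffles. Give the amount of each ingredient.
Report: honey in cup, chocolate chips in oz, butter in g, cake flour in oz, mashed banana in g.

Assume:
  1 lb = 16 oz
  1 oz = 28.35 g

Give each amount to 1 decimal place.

honey: 0.1 cup; chocolate chips: 0.5 oz; butter: 50.4 g; cake flour: 0.3 oz; mashed banana: 126.0 g

Scaling factor: 2/18 = 1/9.
honey: 1.25 cup × 1/9 ≈ 0.1 cup
chocolate chips: 140 g × 1/9 ÷ 28.35 g/oz ≈ 0.5 oz
butter: 1 lb × 1/9 × 16 oz/lb × 28.35 g/oz = 50.4 g
cake flour: 75 g × 1/9 ÷ 28.35 g/oz ≈ 0.3 oz
mashed banana: 2.5 lb × 1/9 × 16 oz/lb × 28.35 g/oz = 126.0 g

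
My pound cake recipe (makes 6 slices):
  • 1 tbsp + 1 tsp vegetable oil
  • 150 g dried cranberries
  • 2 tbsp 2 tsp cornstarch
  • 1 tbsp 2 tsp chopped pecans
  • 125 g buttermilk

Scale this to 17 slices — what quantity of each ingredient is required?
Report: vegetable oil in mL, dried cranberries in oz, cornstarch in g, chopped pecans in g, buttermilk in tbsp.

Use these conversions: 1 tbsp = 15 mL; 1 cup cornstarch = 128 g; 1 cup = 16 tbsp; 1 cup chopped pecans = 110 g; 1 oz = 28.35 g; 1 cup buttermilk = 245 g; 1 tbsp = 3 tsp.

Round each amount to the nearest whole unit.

vegetable oil: 57 mL; dried cranberries: 15 oz; cornstarch: 60 g; chopped pecans: 32 g; buttermilk: 23 tbsp

Scaling factor: 17/6.
vegetable oil: (1 tbsp + 1 tsp = 4/3 tbsp) × 17/6 × 15 mL/tbsp ≈ 57 mL
dried cranberries: 150 g × 17/6 ÷ 28.35 g/oz ≈ 15 oz
cornstarch: (2 tbsp + 2 tsp = 8/3 tbsp) × 17/6 ÷ 16 tbsp/cup × 128 g/cup ≈ 60 g
chopped pecans: (1 tbsp + 2 tsp = 5/3 tbsp) × 17/6 ÷ 16 tbsp/cup × 110 g/cup ≈ 32 g
buttermilk: 125 g × 17/6 ÷ 245 g/cup × 16 tbsp/cup ≈ 23 tbsp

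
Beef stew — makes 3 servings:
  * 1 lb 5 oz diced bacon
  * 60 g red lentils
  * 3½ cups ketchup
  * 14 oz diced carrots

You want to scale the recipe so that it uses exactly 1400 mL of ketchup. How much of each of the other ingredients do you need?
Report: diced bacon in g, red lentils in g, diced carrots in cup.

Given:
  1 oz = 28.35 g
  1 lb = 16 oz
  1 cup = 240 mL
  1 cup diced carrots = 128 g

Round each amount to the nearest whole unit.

The original recipe has 840 mL of ketchup, so the scaling factor is 1400 ÷ 840 = 5/3.
diced bacon: (1 lb + 5 oz = 1.3125 lb) × 5/3 × 16 oz/lb × 28.35 g/oz ≈ 992 g
red lentils: 60 g × 5/3 = 100 g
diced carrots: 14 oz × 5/3 × 28.35 g/oz ÷ 128 g/cup ≈ 5 cup

diced bacon: 992 g; red lentils: 100 g; diced carrots: 5 cup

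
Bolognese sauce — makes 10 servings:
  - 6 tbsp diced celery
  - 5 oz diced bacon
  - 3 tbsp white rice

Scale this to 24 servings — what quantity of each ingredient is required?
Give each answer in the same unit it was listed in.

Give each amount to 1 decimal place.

Scaling factor: 24/10 = 12/5 = 2.4.
diced celery: 6 tbsp × 12/5 = 14.4 tbsp
diced bacon: 5 oz × 12/5 = 12.0 oz
white rice: 3 tbsp × 12/5 = 7.2 tbsp

diced celery: 14.4 tbsp; diced bacon: 12.0 oz; white rice: 7.2 tbsp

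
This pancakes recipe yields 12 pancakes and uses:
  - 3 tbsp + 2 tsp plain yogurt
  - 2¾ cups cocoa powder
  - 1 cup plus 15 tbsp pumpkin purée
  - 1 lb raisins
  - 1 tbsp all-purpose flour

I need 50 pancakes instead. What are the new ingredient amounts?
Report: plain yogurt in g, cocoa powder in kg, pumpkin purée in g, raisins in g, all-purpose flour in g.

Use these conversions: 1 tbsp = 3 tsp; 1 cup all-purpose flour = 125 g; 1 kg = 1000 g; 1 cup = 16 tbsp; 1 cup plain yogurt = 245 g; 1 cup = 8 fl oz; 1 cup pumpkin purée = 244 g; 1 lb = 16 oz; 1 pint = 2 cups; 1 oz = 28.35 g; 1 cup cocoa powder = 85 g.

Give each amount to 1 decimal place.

plain yogurt: 233.9 g; cocoa powder: 1.0 kg; pumpkin purée: 1969.8 g; raisins: 1890.0 g; all-purpose flour: 32.6 g

Scaling factor: 50/12 = 25/6.
plain yogurt: (3 tbsp + 2 tsp = 11/3 tbsp) × 25/6 ÷ 16 tbsp/cup × 245 g/cup ≈ 233.9 g
cocoa powder: 2.75 cup × 25/6 × 85 g/cup ÷ 1000 g/kg ≈ 1.0 kg
pumpkin purée: (1 cup + 15 tbsp = 1.9375 cup) × 25/6 × 244 g/cup ≈ 1969.8 g
raisins: 1 lb × 25/6 × 16 oz/lb × 28.35 g/oz = 1890.0 g
all-purpose flour: 1 tbsp × 25/6 ÷ 16 tbsp/cup × 125 g/cup ≈ 32.6 g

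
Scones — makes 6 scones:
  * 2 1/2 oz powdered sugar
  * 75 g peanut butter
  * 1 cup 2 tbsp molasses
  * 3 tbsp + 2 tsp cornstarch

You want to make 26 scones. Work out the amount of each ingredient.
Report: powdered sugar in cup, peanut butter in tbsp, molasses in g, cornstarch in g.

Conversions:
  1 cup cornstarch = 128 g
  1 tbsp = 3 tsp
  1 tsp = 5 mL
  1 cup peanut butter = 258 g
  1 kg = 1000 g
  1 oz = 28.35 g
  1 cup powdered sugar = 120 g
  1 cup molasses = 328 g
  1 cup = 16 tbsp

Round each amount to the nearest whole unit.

powdered sugar: 3 cup; peanut butter: 20 tbsp; molasses: 1599 g; cornstarch: 127 g

Scaling factor: 26/6 = 13/3.
powdered sugar: 2.5 oz × 13/3 × 28.35 g/oz ÷ 120 g/cup ≈ 3 cup
peanut butter: 75 g × 13/3 ÷ 258 g/cup × 16 tbsp/cup ≈ 20 tbsp
molasses: (1 cup + 2 tbsp = 1.125 cup) × 13/3 × 328 g/cup = 1599 g
cornstarch: (3 tbsp + 2 tsp = 11/3 tbsp) × 13/3 ÷ 16 tbsp/cup × 128 g/cup ≈ 127 g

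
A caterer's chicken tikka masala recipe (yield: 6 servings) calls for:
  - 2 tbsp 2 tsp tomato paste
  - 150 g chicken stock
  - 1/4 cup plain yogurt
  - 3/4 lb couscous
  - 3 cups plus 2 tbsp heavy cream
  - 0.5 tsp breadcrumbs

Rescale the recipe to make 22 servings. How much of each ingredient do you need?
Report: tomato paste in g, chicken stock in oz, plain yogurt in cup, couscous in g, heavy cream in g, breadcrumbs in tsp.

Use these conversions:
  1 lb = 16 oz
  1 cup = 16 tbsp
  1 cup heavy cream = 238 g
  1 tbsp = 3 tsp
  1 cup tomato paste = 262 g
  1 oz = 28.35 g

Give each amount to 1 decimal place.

Scaling factor: 22/6 = 11/3.
tomato paste: (2 tbsp + 2 tsp = 8/3 tbsp) × 11/3 ÷ 16 tbsp/cup × 262 g/cup ≈ 160.1 g
chicken stock: 150 g × 11/3 ÷ 28.35 g/oz ≈ 19.4 oz
plain yogurt: 0.25 cup × 11/3 ≈ 0.9 cup
couscous: 0.75 lb × 11/3 × 16 oz/lb × 28.35 g/oz = 1247.4 g
heavy cream: (3 cup + 2 tbsp = 3.125 cup) × 11/3 × 238 g/cup ≈ 2727.1 g
breadcrumbs: 0.5 tsp × 11/3 ≈ 1.8 tsp

tomato paste: 160.1 g; chicken stock: 19.4 oz; plain yogurt: 0.9 cup; couscous: 1247.4 g; heavy cream: 2727.1 g; breadcrumbs: 1.8 tsp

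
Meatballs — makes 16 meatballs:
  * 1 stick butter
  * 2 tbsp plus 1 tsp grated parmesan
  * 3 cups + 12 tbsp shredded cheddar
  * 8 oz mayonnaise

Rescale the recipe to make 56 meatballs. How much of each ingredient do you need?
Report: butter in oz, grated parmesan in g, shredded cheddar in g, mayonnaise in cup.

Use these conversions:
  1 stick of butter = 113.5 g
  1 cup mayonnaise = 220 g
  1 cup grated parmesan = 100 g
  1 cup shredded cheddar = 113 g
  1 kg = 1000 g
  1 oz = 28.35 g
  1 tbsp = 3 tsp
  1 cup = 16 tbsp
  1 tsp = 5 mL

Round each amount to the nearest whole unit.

Scaling factor: 56/16 = 7/2 = 3.5.
butter: 1 stick × 7/2 × 113.5 g/stick ÷ 28.35 g/oz ≈ 14 oz
grated parmesan: (2 tbsp + 1 tsp = 7/3 tbsp) × 7/2 ÷ 16 tbsp/cup × 100 g/cup ≈ 51 g
shredded cheddar: (3 cup + 12 tbsp = 3.75 cup) × 7/2 × 113 g/cup ≈ 1483 g
mayonnaise: 8 oz × 7/2 × 28.35 g/oz ÷ 220 g/cup ≈ 4 cup

butter: 14 oz; grated parmesan: 51 g; shredded cheddar: 1483 g; mayonnaise: 4 cup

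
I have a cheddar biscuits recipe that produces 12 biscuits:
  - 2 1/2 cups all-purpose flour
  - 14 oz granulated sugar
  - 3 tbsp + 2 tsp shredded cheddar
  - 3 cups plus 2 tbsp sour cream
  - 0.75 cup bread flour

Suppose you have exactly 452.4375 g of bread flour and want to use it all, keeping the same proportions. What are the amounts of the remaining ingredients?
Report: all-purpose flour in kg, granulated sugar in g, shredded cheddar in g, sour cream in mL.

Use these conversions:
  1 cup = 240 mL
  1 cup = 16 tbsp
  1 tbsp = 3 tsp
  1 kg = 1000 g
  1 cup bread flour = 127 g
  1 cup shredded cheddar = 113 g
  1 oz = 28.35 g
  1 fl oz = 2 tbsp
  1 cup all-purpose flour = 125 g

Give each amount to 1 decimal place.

all-purpose flour: 1.5 kg; granulated sugar: 1885.3 g; shredded cheddar: 123.0 g; sour cream: 3562.5 mL

The original recipe has 95.25 g of bread flour, so the scaling factor is 452.4375 ÷ 95.25 = 19/4 = 4.75.
all-purpose flour: 2.5 cup × 19/4 × 125 g/cup ÷ 1000 g/kg ≈ 1.5 kg
granulated sugar: 14 oz × 19/4 × 28.35 g/oz ≈ 1885.3 g
shredded cheddar: (3 tbsp + 2 tsp = 11/3 tbsp) × 19/4 ÷ 16 tbsp/cup × 113 g/cup ≈ 123.0 g
sour cream: (3 cup + 2 tbsp = 3.125 cup) × 19/4 × 240 mL/cup = 3562.5 mL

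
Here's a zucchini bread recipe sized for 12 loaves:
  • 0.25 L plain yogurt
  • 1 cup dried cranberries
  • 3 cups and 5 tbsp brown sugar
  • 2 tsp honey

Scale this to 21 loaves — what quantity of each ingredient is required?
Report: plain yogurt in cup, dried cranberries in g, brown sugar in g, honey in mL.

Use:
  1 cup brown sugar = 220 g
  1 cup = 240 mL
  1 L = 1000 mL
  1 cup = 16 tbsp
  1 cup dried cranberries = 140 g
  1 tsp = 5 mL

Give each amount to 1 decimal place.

Scaling factor: 21/12 = 7/4 = 1.75.
plain yogurt: 0.25 L × 7/4 × 1000 mL/L ÷ 240 mL/cup ≈ 1.8 cup
dried cranberries: 1 cup × 7/4 × 140 g/cup = 245.0 g
brown sugar: (3 cup + 5 tbsp = 3.3125 cup) × 7/4 × 220 g/cup ≈ 1275.3 g
honey: 2 tsp × 7/4 × 5 mL/tsp = 17.5 mL

plain yogurt: 1.8 cup; dried cranberries: 245.0 g; brown sugar: 1275.3 g; honey: 17.5 mL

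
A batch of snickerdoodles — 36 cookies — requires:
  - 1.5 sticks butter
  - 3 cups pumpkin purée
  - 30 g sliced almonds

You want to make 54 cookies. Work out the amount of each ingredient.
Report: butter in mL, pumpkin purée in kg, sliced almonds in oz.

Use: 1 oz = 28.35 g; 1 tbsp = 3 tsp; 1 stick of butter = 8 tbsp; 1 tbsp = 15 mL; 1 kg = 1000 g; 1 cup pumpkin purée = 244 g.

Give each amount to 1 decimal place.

Scaling factor: 54/36 = 3/2 = 1.5.
butter: 1.5 stick × 3/2 × 8 tbsp/stick × 15 mL/tbsp = 270.0 mL
pumpkin purée: 3 cup × 3/2 × 244 g/cup ÷ 1000 g/kg ≈ 1.1 kg
sliced almonds: 30 g × 3/2 ÷ 28.35 g/oz ≈ 1.6 oz

butter: 270.0 mL; pumpkin purée: 1.1 kg; sliced almonds: 1.6 oz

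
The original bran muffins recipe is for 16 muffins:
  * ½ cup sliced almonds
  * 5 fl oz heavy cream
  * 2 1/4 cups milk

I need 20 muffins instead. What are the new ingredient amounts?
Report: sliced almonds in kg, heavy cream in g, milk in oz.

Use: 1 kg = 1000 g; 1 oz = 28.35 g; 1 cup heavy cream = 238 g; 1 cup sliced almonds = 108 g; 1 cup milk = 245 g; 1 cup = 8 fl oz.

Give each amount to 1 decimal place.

sliced almonds: 0.1 kg; heavy cream: 185.9 g; milk: 24.3 oz

Scaling factor: 20/16 = 5/4 = 1.25.
sliced almonds: 0.5 cup × 5/4 × 108 g/cup ÷ 1000 g/kg ≈ 0.1 kg
heavy cream: 5 fl oz × 5/4 ÷ 8 fl oz/cup × 238 g/cup ≈ 185.9 g
milk: 2.25 cup × 5/4 × 245 g/cup ÷ 28.35 g/oz ≈ 24.3 oz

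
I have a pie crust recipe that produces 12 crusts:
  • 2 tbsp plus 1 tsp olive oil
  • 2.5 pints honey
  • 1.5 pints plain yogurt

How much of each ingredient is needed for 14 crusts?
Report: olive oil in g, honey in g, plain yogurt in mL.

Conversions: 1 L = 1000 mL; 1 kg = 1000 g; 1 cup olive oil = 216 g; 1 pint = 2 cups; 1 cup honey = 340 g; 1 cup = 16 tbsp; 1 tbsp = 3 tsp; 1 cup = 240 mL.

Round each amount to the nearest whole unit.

Scaling factor: 14/12 = 7/6.
olive oil: (2 tbsp + 1 tsp = 7/3 tbsp) × 7/6 ÷ 16 tbsp/cup × 216 g/cup ≈ 37 g
honey: 2.5 pint × 7/6 × 2 cup/pint × 340 g/cup ≈ 1983 g
plain yogurt: 1.5 pint × 7/6 × 2 cup/pint × 240 mL/cup = 840 mL

olive oil: 37 g; honey: 1983 g; plain yogurt: 840 mL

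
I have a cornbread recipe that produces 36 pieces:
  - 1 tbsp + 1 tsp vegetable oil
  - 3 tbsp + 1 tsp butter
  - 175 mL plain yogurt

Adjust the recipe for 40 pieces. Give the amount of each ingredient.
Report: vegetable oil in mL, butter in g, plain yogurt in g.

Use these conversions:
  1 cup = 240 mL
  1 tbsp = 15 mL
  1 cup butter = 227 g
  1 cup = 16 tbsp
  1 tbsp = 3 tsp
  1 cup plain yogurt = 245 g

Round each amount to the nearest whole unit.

Scaling factor: 40/36 = 10/9.
vegetable oil: (1 tbsp + 1 tsp = 4/3 tbsp) × 10/9 × 15 mL/tbsp ≈ 22 mL
butter: (3 tbsp + 1 tsp = 10/3 tbsp) × 10/9 ÷ 16 tbsp/cup × 227 g/cup ≈ 53 g
plain yogurt: 175 mL × 10/9 ÷ 240 mL/cup × 245 g/cup ≈ 198 g

vegetable oil: 22 mL; butter: 53 g; plain yogurt: 198 g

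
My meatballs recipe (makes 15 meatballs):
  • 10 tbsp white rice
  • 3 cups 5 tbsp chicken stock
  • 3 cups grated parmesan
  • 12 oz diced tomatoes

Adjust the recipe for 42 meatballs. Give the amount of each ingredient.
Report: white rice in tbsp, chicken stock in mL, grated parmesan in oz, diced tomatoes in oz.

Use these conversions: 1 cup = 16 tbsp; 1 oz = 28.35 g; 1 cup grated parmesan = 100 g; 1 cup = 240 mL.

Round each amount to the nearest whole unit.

Scaling factor: 42/15 = 14/5 = 2.8.
white rice: 10 tbsp × 14/5 = 28 tbsp
chicken stock: (3 cup + 5 tbsp = 3.3125 cup) × 14/5 × 240 mL/cup = 2226 mL
grated parmesan: 3 cup × 14/5 × 100 g/cup ÷ 28.35 g/oz ≈ 30 oz
diced tomatoes: 12 oz × 14/5 ≈ 34 oz

white rice: 28 tbsp; chicken stock: 2226 mL; grated parmesan: 30 oz; diced tomatoes: 34 oz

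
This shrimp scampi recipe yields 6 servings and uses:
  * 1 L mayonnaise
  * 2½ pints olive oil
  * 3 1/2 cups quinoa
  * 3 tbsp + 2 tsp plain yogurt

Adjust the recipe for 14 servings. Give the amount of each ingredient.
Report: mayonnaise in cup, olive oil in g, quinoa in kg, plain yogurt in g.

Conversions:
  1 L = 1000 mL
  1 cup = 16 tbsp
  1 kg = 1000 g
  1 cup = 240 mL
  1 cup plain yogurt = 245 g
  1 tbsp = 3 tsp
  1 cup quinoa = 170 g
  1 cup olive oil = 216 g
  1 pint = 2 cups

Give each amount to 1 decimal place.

mayonnaise: 9.7 cup; olive oil: 2520.0 g; quinoa: 1.4 kg; plain yogurt: 131.0 g

Scaling factor: 14/6 = 7/3.
mayonnaise: 1 L × 7/3 × 1000 mL/L ÷ 240 mL/cup ≈ 9.7 cup
olive oil: 2.5 pint × 7/3 × 2 cup/pint × 216 g/cup = 2520.0 g
quinoa: 3.5 cup × 7/3 × 170 g/cup ÷ 1000 g/kg ≈ 1.4 kg
plain yogurt: (3 tbsp + 2 tsp = 11/3 tbsp) × 7/3 ÷ 16 tbsp/cup × 245 g/cup ≈ 131.0 g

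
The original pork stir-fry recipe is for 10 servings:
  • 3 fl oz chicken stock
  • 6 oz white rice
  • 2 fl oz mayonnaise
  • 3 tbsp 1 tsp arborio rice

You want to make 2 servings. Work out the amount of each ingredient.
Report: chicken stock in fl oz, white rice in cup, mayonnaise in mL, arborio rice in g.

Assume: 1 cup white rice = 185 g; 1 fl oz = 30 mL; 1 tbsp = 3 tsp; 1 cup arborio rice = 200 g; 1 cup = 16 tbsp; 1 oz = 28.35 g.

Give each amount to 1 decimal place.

Scaling factor: 2/10 = 1/5 = 0.2.
chicken stock: 3 fl oz × 1/5 = 0.6 fl oz
white rice: 6 oz × 1/5 × 28.35 g/oz ÷ 185 g/cup ≈ 0.2 cup
mayonnaise: 2 fl oz × 1/5 × 30 mL/fl oz = 12.0 mL
arborio rice: (3 tbsp + 1 tsp = 10/3 tbsp) × 1/5 ÷ 16 tbsp/cup × 200 g/cup ≈ 8.3 g

chicken stock: 0.6 fl oz; white rice: 0.2 cup; mayonnaise: 12.0 mL; arborio rice: 8.3 g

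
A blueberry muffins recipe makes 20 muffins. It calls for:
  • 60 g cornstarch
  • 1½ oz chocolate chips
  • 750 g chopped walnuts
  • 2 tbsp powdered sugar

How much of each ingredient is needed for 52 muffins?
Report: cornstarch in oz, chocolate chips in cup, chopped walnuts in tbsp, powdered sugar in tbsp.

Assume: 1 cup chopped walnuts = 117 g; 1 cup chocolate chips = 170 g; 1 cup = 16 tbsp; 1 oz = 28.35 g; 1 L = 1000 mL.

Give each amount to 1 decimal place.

cornstarch: 5.5 oz; chocolate chips: 0.7 cup; chopped walnuts: 266.7 tbsp; powdered sugar: 5.2 tbsp

Scaling factor: 52/20 = 13/5 = 2.6.
cornstarch: 60 g × 13/5 ÷ 28.35 g/oz ≈ 5.5 oz
chocolate chips: 1.5 oz × 13/5 × 28.35 g/oz ÷ 170 g/cup ≈ 0.7 cup
chopped walnuts: 750 g × 13/5 ÷ 117 g/cup × 16 tbsp/cup ≈ 266.7 tbsp
powdered sugar: 2 tbsp × 13/5 = 5.2 tbsp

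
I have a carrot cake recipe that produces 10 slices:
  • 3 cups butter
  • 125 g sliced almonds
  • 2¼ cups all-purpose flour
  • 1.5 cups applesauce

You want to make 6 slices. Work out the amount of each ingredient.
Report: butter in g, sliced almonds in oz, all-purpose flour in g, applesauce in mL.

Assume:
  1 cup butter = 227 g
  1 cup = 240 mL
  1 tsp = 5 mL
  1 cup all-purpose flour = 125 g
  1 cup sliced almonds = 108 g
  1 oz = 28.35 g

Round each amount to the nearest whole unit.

butter: 409 g; sliced almonds: 3 oz; all-purpose flour: 169 g; applesauce: 216 mL

Scaling factor: 6/10 = 3/5 = 0.6.
butter: 3 cup × 3/5 × 227 g/cup ≈ 409 g
sliced almonds: 125 g × 3/5 ÷ 28.35 g/oz ≈ 3 oz
all-purpose flour: 2.25 cup × 3/5 × 125 g/cup ≈ 169 g
applesauce: 1.5 cup × 3/5 × 240 mL/cup = 216 mL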